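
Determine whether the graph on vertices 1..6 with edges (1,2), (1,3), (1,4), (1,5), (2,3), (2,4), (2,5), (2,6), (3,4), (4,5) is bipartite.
No (odd cycle of length 3: 4 -> 1 -> 3 -> 4)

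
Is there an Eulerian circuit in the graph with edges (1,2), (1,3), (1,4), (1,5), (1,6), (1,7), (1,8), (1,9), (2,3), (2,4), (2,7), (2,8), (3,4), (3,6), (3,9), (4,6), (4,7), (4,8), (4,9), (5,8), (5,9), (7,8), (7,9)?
No (8 vertices have odd degree: {2, 3, 4, 5, 6, 7, 8, 9}; Eulerian circuit requires 0)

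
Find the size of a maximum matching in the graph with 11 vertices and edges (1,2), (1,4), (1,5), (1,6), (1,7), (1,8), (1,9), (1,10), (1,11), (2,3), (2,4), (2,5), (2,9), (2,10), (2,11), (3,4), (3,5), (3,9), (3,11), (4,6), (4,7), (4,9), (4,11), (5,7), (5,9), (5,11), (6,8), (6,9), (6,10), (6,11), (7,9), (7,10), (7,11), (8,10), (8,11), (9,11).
5 (matching: (1,6), (2,5), (3,9), (7,11), (8,10); upper bound floor(n/2) = floor(11/2) = 5)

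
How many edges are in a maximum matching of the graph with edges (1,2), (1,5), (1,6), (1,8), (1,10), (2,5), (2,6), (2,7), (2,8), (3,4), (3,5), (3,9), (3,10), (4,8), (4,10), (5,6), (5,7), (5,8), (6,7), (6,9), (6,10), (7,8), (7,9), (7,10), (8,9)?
5 (matching: (1,6), (2,7), (3,9), (4,10), (5,8); upper bound floor(n/2) = floor(10/2) = 5)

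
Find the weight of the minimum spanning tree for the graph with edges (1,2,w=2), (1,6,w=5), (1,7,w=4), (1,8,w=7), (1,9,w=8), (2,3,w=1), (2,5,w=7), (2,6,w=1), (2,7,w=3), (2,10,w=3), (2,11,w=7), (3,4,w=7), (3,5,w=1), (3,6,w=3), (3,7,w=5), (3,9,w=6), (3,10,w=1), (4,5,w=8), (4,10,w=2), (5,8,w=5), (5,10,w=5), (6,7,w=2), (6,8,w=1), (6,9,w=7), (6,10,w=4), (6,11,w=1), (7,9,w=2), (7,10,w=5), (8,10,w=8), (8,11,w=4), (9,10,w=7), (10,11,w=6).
14 (MST edges: (1,2,w=2), (2,3,w=1), (2,6,w=1), (3,5,w=1), (3,10,w=1), (4,10,w=2), (6,7,w=2), (6,8,w=1), (6,11,w=1), (7,9,w=2); sum of weights 2 + 1 + 1 + 1 + 1 + 2 + 2 + 1 + 1 + 2 = 14)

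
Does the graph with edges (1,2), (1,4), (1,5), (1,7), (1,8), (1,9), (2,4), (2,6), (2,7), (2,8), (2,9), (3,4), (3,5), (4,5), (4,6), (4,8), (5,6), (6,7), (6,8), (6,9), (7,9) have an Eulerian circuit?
Yes (the graph is connected and all 9 vertices have even degree)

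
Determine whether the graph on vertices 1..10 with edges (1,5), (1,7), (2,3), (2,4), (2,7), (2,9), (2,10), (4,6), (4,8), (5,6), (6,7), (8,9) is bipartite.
Yes. Partition: {1, 2, 6, 8}, {3, 4, 5, 7, 9, 10}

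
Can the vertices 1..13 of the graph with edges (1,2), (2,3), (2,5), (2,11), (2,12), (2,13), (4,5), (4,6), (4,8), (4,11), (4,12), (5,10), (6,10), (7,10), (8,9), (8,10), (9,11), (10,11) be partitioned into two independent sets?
Yes. Partition: {1, 3, 5, 6, 7, 8, 11, 12, 13}, {2, 4, 9, 10}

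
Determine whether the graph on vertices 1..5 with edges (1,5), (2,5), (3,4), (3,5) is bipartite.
Yes. Partition: {1, 2, 3}, {4, 5}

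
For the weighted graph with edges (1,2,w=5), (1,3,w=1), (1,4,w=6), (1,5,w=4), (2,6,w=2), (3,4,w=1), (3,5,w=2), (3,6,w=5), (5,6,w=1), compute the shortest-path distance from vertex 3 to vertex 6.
3 (path: 3 -> 5 -> 6; weights 2 + 1 = 3)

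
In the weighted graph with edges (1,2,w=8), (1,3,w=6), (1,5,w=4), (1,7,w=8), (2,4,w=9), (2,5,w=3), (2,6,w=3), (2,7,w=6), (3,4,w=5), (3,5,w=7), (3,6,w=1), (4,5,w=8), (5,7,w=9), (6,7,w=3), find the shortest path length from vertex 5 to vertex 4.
8 (path: 5 -> 4; weights 8 = 8)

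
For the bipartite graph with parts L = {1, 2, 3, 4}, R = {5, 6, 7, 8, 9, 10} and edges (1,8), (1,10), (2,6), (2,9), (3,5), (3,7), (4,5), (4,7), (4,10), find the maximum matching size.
4 (matching: (1,8), (2,9), (3,7), (4,10); upper bound min(|L|,|R|) = min(4,6) = 4)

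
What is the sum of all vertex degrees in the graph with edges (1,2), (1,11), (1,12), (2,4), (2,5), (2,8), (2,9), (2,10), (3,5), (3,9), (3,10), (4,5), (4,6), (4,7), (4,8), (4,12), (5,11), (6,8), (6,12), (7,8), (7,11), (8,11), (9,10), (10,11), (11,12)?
50 (handshake: sum of degrees = 2|E| = 2 x 25 = 50)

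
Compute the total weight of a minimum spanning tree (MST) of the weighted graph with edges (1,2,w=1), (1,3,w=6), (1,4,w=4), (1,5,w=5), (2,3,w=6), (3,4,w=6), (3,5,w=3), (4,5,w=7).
13 (MST edges: (1,2,w=1), (1,4,w=4), (1,5,w=5), (3,5,w=3); sum of weights 1 + 4 + 5 + 3 = 13)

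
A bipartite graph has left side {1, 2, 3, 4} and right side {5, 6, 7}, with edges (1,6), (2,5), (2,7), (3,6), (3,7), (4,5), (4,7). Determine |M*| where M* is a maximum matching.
3 (matching: (1,6), (2,7), (4,5); upper bound min(|L|,|R|) = min(4,3) = 3)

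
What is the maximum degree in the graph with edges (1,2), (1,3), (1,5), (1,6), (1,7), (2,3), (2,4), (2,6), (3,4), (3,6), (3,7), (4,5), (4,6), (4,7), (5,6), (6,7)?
6 (attained at vertex 6)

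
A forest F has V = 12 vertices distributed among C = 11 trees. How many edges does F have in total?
1 (Each of the 11 component trees on V_i vertices has V_i - 1 edges; summing gives V - C = 12 - 11 = 1)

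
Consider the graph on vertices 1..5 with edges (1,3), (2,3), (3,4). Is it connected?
No, it has 2 components: {1, 2, 3, 4}, {5}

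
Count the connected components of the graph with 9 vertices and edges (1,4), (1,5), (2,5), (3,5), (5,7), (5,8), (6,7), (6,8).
2 (components: {1, 2, 3, 4, 5, 6, 7, 8}, {9})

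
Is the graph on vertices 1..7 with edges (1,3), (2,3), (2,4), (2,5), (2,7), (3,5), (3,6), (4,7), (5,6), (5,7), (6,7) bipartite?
No (odd cycle of length 3: 2 -> 3 -> 5 -> 2)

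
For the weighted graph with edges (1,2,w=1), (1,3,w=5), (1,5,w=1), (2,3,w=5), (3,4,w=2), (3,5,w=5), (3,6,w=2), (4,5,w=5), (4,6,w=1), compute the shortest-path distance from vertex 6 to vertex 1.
7 (path: 6 -> 3 -> 1; weights 2 + 5 = 7)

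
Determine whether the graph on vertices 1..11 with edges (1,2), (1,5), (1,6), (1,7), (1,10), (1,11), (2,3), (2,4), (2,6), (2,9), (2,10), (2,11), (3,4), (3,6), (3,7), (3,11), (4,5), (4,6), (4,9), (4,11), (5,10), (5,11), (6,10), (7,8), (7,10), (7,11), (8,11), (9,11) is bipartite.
No (odd cycle of length 3: 7 -> 1 -> 10 -> 7)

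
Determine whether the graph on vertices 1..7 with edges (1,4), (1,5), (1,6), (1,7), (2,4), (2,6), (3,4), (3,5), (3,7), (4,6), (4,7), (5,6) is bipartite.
No (odd cycle of length 3: 5 -> 1 -> 6 -> 5)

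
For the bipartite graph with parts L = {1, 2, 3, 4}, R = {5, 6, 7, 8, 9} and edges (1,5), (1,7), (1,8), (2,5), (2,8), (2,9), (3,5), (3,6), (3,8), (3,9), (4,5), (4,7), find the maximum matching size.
4 (matching: (1,8), (2,9), (3,6), (4,7); upper bound min(|L|,|R|) = min(4,5) = 4)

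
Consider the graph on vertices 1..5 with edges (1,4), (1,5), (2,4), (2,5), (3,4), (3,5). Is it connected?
Yes (BFS from 1 visits [1, 4, 5, 2, 3] — all 5 vertices reached)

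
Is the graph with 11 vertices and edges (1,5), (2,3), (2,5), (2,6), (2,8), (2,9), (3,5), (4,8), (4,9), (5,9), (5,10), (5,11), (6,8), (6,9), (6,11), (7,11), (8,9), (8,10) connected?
Yes (BFS from 1 visits [1, 5, 2, 3, 9, 10, 11, 6, 8, 4, 7] — all 11 vertices reached)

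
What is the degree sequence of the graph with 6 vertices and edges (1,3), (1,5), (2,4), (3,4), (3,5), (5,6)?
[3, 3, 2, 2, 1, 1] (degrees: deg(1)=2, deg(2)=1, deg(3)=3, deg(4)=2, deg(5)=3, deg(6)=1)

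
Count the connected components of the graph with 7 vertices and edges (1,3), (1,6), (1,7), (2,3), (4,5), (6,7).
2 (components: {1, 2, 3, 6, 7}, {4, 5})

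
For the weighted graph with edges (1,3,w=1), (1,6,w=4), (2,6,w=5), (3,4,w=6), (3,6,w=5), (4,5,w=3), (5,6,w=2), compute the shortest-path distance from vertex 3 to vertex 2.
10 (path: 3 -> 6 -> 2; weights 5 + 5 = 10)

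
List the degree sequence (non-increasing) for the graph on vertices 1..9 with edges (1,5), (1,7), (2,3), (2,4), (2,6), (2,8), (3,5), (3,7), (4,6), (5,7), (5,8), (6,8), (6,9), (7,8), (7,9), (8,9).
[5, 5, 4, 4, 4, 3, 3, 2, 2] (degrees: deg(1)=2, deg(2)=4, deg(3)=3, deg(4)=2, deg(5)=4, deg(6)=4, deg(7)=5, deg(8)=5, deg(9)=3)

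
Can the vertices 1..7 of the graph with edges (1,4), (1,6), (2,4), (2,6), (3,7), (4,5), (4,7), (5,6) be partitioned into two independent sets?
Yes. Partition: {1, 2, 5, 7}, {3, 4, 6}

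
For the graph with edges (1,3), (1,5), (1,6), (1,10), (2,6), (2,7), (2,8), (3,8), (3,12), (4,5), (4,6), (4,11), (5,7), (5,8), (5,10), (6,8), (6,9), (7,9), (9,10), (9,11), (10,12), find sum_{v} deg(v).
42 (handshake: sum of degrees = 2|E| = 2 x 21 = 42)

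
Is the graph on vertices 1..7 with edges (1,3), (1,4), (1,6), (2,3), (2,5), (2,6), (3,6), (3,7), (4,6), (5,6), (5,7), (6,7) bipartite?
No (odd cycle of length 3: 6 -> 1 -> 3 -> 6)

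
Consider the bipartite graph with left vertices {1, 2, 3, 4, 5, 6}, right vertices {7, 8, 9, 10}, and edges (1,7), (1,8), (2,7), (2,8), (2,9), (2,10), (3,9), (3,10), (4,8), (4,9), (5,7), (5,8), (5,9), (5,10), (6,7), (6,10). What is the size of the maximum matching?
4 (matching: (1,8), (2,10), (3,9), (5,7); upper bound min(|L|,|R|) = min(6,4) = 4)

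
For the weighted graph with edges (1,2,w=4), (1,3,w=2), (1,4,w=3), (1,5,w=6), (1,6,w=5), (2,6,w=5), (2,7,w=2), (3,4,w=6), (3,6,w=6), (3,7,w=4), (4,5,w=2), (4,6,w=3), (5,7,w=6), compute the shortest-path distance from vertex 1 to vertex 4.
3 (path: 1 -> 4; weights 3 = 3)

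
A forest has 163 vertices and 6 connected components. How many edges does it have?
157 (Each of the 6 component trees on V_i vertices has V_i - 1 edges; summing gives V - C = 163 - 6 = 157)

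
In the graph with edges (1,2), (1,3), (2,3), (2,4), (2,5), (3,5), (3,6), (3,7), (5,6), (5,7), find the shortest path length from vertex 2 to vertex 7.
2 (path: 2 -> 5 -> 7, 2 edges)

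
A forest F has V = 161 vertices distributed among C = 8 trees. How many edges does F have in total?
153 (Each of the 8 component trees on V_i vertices has V_i - 1 edges; summing gives V - C = 161 - 8 = 153)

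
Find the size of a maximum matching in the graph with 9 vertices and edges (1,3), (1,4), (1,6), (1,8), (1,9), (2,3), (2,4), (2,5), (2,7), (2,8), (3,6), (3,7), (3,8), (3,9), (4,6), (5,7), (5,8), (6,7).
4 (matching: (1,4), (3,9), (5,8), (6,7); upper bound floor(n/2) = floor(9/2) = 4)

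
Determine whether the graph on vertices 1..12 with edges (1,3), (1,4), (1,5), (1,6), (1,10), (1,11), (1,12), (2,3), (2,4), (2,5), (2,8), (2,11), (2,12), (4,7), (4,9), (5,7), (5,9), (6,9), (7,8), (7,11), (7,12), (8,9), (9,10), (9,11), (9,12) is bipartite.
Yes. Partition: {1, 2, 7, 9}, {3, 4, 5, 6, 8, 10, 11, 12}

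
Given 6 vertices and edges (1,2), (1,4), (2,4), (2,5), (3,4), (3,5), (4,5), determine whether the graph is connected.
No, it has 2 components: {1, 2, 3, 4, 5}, {6}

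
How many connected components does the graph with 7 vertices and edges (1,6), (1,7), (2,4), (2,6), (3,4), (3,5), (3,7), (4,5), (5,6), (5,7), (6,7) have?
1 (components: {1, 2, 3, 4, 5, 6, 7})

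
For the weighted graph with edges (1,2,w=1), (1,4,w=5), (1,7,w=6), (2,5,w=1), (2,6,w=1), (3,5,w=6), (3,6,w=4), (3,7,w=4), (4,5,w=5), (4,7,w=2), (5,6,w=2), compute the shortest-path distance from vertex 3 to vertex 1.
6 (path: 3 -> 6 -> 2 -> 1; weights 4 + 1 + 1 = 6)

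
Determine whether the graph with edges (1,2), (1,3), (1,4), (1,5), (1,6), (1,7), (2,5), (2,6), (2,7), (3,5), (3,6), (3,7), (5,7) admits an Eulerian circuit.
No (2 vertices have odd degree: {4, 6}; Eulerian circuit requires 0)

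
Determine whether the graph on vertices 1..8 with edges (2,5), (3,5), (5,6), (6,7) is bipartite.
Yes. Partition: {1, 2, 3, 4, 6, 8}, {5, 7}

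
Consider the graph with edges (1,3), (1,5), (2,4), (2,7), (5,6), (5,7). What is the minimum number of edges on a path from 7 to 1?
2 (path: 7 -> 5 -> 1, 2 edges)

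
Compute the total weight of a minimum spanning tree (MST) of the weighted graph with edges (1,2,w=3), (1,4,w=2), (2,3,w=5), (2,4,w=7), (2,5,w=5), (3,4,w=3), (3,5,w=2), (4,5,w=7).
10 (MST edges: (1,2,w=3), (1,4,w=2), (3,4,w=3), (3,5,w=2); sum of weights 3 + 2 + 3 + 2 = 10)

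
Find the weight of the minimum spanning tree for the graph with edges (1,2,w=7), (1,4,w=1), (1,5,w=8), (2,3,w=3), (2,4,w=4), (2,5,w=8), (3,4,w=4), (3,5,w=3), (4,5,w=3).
10 (MST edges: (1,4,w=1), (2,3,w=3), (3,5,w=3), (4,5,w=3); sum of weights 1 + 3 + 3 + 3 = 10)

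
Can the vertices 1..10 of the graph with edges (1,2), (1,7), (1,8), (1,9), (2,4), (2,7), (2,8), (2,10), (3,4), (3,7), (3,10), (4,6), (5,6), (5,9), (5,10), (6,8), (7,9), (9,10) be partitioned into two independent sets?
No (odd cycle of length 3: 2 -> 1 -> 8 -> 2)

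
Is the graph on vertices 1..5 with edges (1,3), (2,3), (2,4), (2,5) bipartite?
Yes. Partition: {1, 2}, {3, 4, 5}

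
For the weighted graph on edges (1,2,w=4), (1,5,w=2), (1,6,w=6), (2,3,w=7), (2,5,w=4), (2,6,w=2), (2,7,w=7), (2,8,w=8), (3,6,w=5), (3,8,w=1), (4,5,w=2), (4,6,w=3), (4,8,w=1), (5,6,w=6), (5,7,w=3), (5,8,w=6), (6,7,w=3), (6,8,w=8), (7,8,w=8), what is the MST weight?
14 (MST edges: (1,5,w=2), (2,6,w=2), (3,8,w=1), (4,5,w=2), (4,6,w=3), (4,8,w=1), (5,7,w=3); sum of weights 2 + 2 + 1 + 2 + 3 + 1 + 3 = 14)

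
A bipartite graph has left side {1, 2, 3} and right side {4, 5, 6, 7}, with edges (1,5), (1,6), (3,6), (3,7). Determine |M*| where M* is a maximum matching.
2 (matching: (1,6), (3,7); upper bound min(|L|,|R|) = min(3,4) = 3)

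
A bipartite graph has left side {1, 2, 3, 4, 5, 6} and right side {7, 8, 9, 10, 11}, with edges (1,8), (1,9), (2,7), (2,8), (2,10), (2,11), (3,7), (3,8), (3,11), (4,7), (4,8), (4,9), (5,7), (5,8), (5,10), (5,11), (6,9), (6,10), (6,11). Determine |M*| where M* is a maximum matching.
5 (matching: (1,9), (2,11), (3,8), (4,7), (5,10); upper bound min(|L|,|R|) = min(6,5) = 5)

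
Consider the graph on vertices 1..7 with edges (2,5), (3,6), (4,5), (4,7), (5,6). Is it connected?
No, it has 2 components: {1}, {2, 3, 4, 5, 6, 7}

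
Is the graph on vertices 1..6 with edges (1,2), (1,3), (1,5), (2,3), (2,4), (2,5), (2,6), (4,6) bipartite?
No (odd cycle of length 3: 3 -> 1 -> 2 -> 3)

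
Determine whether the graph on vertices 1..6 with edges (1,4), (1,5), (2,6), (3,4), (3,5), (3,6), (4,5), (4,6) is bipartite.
No (odd cycle of length 3: 5 -> 1 -> 4 -> 5)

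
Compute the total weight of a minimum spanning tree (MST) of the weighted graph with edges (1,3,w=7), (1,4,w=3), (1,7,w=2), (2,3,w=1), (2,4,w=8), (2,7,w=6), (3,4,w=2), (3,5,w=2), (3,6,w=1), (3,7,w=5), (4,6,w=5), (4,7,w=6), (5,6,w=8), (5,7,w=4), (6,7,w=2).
10 (MST edges: (1,7,w=2), (2,3,w=1), (3,4,w=2), (3,5,w=2), (3,6,w=1), (6,7,w=2); sum of weights 2 + 1 + 2 + 2 + 1 + 2 = 10)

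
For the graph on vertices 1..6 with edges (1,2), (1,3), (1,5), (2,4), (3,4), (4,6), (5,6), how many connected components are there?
1 (components: {1, 2, 3, 4, 5, 6})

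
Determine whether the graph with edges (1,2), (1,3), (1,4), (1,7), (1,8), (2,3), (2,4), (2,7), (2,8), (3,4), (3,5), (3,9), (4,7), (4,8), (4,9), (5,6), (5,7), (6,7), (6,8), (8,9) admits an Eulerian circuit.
No (8 vertices have odd degree: {1, 2, 3, 5, 6, 7, 8, 9}; Eulerian circuit requires 0)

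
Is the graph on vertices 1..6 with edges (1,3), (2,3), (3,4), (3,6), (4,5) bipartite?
Yes. Partition: {1, 2, 4, 6}, {3, 5}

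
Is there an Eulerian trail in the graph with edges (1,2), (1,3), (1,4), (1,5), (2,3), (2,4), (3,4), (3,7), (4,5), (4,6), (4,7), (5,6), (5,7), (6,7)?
Yes (the graph is connected and exactly 2 vertices have odd degree: {2, 6}; any Eulerian path must start and end at those)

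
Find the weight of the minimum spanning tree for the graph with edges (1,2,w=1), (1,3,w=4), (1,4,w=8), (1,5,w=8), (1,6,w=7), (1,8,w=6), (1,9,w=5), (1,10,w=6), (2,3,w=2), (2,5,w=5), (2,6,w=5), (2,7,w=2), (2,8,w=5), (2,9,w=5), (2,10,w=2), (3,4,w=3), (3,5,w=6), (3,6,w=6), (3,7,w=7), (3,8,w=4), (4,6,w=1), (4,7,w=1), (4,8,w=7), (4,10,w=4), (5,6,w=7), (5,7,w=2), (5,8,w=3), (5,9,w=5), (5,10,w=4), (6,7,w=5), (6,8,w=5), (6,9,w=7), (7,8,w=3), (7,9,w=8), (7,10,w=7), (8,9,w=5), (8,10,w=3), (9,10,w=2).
16 (MST edges: (1,2,w=1), (2,3,w=2), (2,7,w=2), (2,10,w=2), (4,6,w=1), (4,7,w=1), (5,7,w=2), (5,8,w=3), (9,10,w=2); sum of weights 1 + 2 + 2 + 2 + 1 + 1 + 2 + 3 + 2 = 16)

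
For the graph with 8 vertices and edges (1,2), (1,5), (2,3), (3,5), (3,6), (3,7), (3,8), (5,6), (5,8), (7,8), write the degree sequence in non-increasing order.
[5, 4, 3, 2, 2, 2, 2, 0] (degrees: deg(1)=2, deg(2)=2, deg(3)=5, deg(4)=0, deg(5)=4, deg(6)=2, deg(7)=2, deg(8)=3)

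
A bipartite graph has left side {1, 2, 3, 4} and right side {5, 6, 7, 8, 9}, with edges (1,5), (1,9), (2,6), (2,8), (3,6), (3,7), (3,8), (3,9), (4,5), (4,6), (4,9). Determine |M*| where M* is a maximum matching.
4 (matching: (1,9), (2,8), (3,7), (4,6); upper bound min(|L|,|R|) = min(4,5) = 4)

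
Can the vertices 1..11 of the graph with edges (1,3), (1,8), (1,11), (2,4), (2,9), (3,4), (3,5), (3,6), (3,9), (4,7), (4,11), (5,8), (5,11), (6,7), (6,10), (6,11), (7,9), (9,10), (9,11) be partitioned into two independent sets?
Yes. Partition: {1, 4, 5, 6, 9}, {2, 3, 7, 8, 10, 11}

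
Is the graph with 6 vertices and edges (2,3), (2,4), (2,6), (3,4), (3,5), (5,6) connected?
No, it has 2 components: {1}, {2, 3, 4, 5, 6}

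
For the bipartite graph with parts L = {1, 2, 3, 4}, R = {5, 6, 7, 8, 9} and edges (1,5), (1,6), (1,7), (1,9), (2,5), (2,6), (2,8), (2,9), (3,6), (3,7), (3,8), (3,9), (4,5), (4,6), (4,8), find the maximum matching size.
4 (matching: (1,9), (2,8), (3,7), (4,6); upper bound min(|L|,|R|) = min(4,5) = 4)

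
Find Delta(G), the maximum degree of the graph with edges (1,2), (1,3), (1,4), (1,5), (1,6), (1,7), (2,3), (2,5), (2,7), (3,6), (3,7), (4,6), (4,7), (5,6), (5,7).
6 (attained at vertex 1)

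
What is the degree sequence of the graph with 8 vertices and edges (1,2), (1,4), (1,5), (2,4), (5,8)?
[3, 2, 2, 2, 1, 0, 0, 0] (degrees: deg(1)=3, deg(2)=2, deg(3)=0, deg(4)=2, deg(5)=2, deg(6)=0, deg(7)=0, deg(8)=1)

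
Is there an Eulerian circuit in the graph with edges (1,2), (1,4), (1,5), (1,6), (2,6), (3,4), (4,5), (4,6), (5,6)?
No (2 vertices have odd degree: {3, 5}; Eulerian circuit requires 0)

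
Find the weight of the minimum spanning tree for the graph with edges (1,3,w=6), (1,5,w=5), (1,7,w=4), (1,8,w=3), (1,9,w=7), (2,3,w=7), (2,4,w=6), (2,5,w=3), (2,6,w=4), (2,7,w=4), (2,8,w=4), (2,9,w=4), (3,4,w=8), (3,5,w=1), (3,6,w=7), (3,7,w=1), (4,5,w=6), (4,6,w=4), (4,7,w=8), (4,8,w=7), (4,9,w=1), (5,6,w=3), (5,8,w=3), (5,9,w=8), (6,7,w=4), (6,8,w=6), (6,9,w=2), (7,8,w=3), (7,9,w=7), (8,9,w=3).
17 (MST edges: (1,8,w=3), (2,5,w=3), (3,5,w=1), (3,7,w=1), (4,9,w=1), (5,6,w=3), (5,8,w=3), (6,9,w=2); sum of weights 3 + 3 + 1 + 1 + 1 + 3 + 3 + 2 = 17)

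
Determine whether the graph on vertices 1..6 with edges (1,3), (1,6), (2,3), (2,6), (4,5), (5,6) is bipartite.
Yes. Partition: {1, 2, 5}, {3, 4, 6}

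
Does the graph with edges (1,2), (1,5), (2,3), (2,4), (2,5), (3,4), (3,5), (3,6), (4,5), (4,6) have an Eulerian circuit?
Yes (the graph is connected and all 6 vertices have even degree)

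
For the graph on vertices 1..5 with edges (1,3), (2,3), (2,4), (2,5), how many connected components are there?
1 (components: {1, 2, 3, 4, 5})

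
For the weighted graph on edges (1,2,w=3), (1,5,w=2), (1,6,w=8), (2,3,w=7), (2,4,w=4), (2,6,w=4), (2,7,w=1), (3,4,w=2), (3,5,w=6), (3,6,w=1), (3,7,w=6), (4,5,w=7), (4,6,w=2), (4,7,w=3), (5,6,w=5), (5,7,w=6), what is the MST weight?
12 (MST edges: (1,2,w=3), (1,5,w=2), (2,7,w=1), (3,4,w=2), (3,6,w=1), (4,7,w=3); sum of weights 3 + 2 + 1 + 2 + 1 + 3 = 12)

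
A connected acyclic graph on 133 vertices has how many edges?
132 (A tree on V vertices has V - 1 edges, so 133 - 1 = 132)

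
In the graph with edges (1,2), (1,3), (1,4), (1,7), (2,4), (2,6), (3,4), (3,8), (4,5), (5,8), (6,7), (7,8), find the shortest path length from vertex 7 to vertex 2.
2 (path: 7 -> 1 -> 2, 2 edges)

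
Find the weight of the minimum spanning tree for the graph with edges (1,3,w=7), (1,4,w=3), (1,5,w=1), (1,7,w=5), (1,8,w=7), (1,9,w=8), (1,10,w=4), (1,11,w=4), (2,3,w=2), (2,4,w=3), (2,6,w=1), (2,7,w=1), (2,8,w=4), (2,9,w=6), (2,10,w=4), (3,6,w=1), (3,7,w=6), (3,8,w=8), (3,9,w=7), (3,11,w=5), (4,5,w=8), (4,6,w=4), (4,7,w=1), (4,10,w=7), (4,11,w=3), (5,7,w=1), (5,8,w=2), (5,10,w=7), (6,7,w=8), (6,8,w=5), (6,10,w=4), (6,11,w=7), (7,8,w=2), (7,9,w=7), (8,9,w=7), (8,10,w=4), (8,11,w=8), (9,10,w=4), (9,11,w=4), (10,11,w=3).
18 (MST edges: (1,5,w=1), (2,6,w=1), (2,7,w=1), (3,6,w=1), (4,7,w=1), (4,11,w=3), (5,7,w=1), (5,8,w=2), (9,10,w=4), (10,11,w=3); sum of weights 1 + 1 + 1 + 1 + 1 + 3 + 1 + 2 + 4 + 3 = 18)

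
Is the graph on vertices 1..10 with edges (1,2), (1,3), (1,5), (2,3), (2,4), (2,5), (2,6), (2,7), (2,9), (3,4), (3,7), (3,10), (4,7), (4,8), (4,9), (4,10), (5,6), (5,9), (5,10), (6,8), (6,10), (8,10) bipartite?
No (odd cycle of length 3: 2 -> 1 -> 3 -> 2)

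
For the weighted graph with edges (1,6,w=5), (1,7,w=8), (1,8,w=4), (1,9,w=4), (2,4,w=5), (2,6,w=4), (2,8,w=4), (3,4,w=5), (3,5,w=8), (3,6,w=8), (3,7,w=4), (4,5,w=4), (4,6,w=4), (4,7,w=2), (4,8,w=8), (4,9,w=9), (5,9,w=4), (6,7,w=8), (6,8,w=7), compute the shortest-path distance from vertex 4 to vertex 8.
8 (path: 4 -> 8; weights 8 = 8)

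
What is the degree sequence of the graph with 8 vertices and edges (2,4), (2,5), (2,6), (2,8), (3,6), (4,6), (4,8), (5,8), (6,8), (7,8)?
[5, 4, 4, 3, 2, 1, 1, 0] (degrees: deg(1)=0, deg(2)=4, deg(3)=1, deg(4)=3, deg(5)=2, deg(6)=4, deg(7)=1, deg(8)=5)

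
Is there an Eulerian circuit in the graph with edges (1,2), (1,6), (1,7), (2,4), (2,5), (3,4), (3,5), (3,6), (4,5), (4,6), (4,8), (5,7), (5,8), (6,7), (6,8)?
No (8 vertices have odd degree: {1, 2, 3, 4, 5, 6, 7, 8}; Eulerian circuit requires 0)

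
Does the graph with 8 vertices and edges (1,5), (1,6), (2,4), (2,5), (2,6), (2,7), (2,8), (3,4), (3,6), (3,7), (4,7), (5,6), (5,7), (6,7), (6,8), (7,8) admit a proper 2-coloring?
No (odd cycle of length 3: 6 -> 1 -> 5 -> 6)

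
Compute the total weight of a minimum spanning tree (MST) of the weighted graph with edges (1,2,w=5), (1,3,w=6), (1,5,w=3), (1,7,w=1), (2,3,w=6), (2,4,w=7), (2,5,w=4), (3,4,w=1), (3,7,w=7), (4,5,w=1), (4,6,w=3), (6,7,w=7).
13 (MST edges: (1,5,w=3), (1,7,w=1), (2,5,w=4), (3,4,w=1), (4,5,w=1), (4,6,w=3); sum of weights 3 + 1 + 4 + 1 + 1 + 3 = 13)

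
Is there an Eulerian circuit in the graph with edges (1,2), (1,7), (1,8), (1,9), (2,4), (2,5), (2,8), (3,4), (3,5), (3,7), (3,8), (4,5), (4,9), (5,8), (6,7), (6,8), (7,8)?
Yes (the graph is connected and all 9 vertices have even degree)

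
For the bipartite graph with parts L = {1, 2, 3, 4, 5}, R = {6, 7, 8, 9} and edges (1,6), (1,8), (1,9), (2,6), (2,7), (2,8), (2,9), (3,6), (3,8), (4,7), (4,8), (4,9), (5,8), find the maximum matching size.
4 (matching: (1,9), (2,8), (3,6), (4,7); upper bound min(|L|,|R|) = min(5,4) = 4)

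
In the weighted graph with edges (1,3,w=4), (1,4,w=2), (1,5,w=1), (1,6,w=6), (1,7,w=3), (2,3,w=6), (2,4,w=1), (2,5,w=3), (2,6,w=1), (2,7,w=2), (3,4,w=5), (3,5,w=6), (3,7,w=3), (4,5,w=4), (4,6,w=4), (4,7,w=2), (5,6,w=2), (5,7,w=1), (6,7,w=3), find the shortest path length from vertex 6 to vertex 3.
6 (path: 6 -> 7 -> 3; weights 3 + 3 = 6)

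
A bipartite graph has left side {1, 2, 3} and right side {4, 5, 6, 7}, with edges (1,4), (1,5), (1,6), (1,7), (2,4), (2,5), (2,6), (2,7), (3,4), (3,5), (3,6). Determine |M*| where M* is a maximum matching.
3 (matching: (1,7), (2,6), (3,5); upper bound min(|L|,|R|) = min(3,4) = 3)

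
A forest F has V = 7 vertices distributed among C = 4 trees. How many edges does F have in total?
3 (Each of the 4 component trees on V_i vertices has V_i - 1 edges; summing gives V - C = 7 - 4 = 3)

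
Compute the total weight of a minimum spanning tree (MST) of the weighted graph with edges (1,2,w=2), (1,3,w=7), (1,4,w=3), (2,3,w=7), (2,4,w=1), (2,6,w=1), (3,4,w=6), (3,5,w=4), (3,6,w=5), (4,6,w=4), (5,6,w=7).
13 (MST edges: (1,2,w=2), (2,4,w=1), (2,6,w=1), (3,5,w=4), (3,6,w=5); sum of weights 2 + 1 + 1 + 4 + 5 = 13)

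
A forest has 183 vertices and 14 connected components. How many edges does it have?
169 (Each of the 14 component trees on V_i vertices has V_i - 1 edges; summing gives V - C = 183 - 14 = 169)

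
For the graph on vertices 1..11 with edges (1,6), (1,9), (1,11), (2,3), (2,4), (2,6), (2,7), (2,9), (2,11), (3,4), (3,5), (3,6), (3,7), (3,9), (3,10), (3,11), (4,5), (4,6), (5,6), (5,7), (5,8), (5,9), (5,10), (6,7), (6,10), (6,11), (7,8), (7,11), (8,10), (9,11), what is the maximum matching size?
5 (matching: (1,9), (2,4), (5,8), (6,10), (7,11); upper bound floor(n/2) = floor(11/2) = 5)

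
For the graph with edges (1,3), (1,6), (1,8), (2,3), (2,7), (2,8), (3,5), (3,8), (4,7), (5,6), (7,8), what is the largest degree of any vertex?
4 (attained at vertices 3, 8)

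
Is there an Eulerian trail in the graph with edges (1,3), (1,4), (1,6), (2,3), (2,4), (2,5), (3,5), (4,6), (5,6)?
No (6 vertices have odd degree: {1, 2, 3, 4, 5, 6}; Eulerian path requires 0 or 2)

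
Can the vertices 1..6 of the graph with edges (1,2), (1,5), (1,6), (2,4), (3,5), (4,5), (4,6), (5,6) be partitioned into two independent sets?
No (odd cycle of length 3: 5 -> 1 -> 6 -> 5)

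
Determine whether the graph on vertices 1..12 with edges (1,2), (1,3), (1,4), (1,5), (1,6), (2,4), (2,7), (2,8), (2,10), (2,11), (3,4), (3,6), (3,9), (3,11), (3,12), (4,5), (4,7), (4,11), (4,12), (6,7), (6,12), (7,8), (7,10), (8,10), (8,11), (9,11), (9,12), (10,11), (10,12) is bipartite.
No (odd cycle of length 3: 3 -> 1 -> 6 -> 3)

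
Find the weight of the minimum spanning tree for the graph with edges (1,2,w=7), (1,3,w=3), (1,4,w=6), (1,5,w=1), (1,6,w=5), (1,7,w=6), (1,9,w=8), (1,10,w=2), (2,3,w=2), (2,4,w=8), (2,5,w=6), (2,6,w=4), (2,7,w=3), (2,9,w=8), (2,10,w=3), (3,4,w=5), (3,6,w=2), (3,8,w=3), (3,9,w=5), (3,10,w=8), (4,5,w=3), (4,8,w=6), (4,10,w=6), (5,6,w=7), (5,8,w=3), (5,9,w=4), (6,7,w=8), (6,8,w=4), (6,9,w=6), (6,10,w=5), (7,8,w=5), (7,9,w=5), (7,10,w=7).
23 (MST edges: (1,3,w=3), (1,5,w=1), (1,10,w=2), (2,3,w=2), (2,7,w=3), (3,6,w=2), (3,8,w=3), (4,5,w=3), (5,9,w=4); sum of weights 3 + 1 + 2 + 2 + 3 + 2 + 3 + 3 + 4 = 23)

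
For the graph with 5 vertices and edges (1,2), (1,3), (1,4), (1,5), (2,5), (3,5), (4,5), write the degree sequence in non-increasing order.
[4, 4, 2, 2, 2] (degrees: deg(1)=4, deg(2)=2, deg(3)=2, deg(4)=2, deg(5)=4)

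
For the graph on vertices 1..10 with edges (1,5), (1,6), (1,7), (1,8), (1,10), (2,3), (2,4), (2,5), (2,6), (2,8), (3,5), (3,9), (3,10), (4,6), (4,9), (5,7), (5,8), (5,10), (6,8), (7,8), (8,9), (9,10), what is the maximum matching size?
5 (matching: (1,7), (2,3), (4,6), (5,8), (9,10); upper bound floor(n/2) = floor(10/2) = 5)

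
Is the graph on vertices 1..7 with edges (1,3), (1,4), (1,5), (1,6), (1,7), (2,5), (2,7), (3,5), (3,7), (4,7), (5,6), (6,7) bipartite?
No (odd cycle of length 3: 4 -> 1 -> 7 -> 4)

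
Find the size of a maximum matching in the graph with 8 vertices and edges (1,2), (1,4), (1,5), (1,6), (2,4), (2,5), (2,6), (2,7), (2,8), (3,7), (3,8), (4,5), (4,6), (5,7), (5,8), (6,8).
4 (matching: (1,5), (2,7), (3,8), (4,6); upper bound floor(n/2) = floor(8/2) = 4)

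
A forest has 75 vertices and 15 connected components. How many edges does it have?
60 (Each of the 15 component trees on V_i vertices has V_i - 1 edges; summing gives V - C = 75 - 15 = 60)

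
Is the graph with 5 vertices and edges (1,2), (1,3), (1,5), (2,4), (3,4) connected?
Yes (BFS from 1 visits [1, 2, 3, 5, 4] — all 5 vertices reached)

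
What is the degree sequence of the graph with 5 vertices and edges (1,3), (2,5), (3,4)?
[2, 1, 1, 1, 1] (degrees: deg(1)=1, deg(2)=1, deg(3)=2, deg(4)=1, deg(5)=1)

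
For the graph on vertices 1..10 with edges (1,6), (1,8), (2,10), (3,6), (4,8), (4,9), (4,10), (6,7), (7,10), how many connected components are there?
2 (components: {1, 2, 3, 4, 6, 7, 8, 9, 10}, {5})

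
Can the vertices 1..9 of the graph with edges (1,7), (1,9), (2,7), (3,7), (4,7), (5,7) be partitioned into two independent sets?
Yes. Partition: {1, 2, 3, 4, 5, 6, 8}, {7, 9}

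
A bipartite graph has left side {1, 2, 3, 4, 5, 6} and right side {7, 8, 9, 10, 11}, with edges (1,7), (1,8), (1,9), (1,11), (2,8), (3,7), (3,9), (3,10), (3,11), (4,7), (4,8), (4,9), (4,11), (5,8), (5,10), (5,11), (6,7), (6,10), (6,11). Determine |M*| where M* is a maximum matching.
5 (matching: (1,11), (2,8), (3,10), (4,9), (6,7); upper bound min(|L|,|R|) = min(6,5) = 5)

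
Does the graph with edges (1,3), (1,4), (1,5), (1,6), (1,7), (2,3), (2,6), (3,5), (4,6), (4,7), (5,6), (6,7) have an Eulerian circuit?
No (6 vertices have odd degree: {1, 3, 4, 5, 6, 7}; Eulerian circuit requires 0)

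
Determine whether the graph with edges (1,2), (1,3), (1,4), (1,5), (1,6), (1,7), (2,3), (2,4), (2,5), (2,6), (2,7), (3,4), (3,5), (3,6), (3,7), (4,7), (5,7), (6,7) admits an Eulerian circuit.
Yes (the graph is connected and all 7 vertices have even degree)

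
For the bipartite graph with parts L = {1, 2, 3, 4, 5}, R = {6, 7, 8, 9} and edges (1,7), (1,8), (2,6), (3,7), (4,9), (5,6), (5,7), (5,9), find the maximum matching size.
4 (matching: (1,8), (2,6), (3,7), (4,9); upper bound min(|L|,|R|) = min(5,4) = 4)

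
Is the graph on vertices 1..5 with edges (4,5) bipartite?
Yes. Partition: {1, 2, 3, 4}, {5}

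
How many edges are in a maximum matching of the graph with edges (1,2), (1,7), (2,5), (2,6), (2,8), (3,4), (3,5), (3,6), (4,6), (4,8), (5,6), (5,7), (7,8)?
4 (matching: (1,2), (3,4), (5,6), (7,8); upper bound floor(n/2) = floor(8/2) = 4)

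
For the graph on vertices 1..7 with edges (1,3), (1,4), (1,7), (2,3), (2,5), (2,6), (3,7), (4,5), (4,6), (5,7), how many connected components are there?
1 (components: {1, 2, 3, 4, 5, 6, 7})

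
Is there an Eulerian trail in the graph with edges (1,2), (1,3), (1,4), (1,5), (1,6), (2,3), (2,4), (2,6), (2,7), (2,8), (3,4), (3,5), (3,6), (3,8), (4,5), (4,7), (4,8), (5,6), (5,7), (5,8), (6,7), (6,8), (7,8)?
Yes (the graph is connected and exactly 2 vertices have odd degree: {1, 7}; any Eulerian path must start and end at those)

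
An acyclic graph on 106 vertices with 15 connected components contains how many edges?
91 (Each of the 15 component trees on V_i vertices has V_i - 1 edges; summing gives V - C = 106 - 15 = 91)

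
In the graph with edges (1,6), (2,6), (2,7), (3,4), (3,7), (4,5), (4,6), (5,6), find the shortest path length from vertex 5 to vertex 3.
2 (path: 5 -> 4 -> 3, 2 edges)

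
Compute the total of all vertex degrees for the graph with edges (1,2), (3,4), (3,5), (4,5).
8 (handshake: sum of degrees = 2|E| = 2 x 4 = 8)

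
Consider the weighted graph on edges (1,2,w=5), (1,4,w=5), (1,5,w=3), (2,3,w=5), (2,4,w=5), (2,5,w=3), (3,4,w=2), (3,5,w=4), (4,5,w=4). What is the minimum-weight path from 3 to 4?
2 (path: 3 -> 4; weights 2 = 2)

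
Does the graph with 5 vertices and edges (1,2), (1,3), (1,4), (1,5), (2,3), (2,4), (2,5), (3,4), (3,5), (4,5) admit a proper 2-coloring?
No (odd cycle of length 3: 5 -> 1 -> 2 -> 5)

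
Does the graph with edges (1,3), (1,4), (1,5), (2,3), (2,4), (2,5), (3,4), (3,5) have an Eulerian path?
No (4 vertices have odd degree: {1, 2, 4, 5}; Eulerian path requires 0 or 2)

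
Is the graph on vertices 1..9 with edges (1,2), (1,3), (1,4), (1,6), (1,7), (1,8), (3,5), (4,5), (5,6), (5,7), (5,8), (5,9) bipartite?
Yes. Partition: {1, 5}, {2, 3, 4, 6, 7, 8, 9}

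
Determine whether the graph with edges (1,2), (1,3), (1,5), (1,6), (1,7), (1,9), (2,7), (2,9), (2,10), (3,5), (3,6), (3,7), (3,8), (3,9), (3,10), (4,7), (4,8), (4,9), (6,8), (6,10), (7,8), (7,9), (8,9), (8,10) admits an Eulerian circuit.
No (2 vertices have odd degree: {3, 4}; Eulerian circuit requires 0)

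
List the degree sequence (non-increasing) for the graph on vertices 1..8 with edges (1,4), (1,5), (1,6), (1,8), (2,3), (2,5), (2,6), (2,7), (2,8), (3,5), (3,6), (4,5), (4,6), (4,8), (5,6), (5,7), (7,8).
[6, 5, 5, 4, 4, 4, 3, 3] (degrees: deg(1)=4, deg(2)=5, deg(3)=3, deg(4)=4, deg(5)=6, deg(6)=5, deg(7)=3, deg(8)=4)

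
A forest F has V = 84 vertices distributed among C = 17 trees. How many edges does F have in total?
67 (Each of the 17 component trees on V_i vertices has V_i - 1 edges; summing gives V - C = 84 - 17 = 67)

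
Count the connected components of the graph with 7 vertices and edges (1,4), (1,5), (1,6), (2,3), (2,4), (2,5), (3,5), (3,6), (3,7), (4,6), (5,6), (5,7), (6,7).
1 (components: {1, 2, 3, 4, 5, 6, 7})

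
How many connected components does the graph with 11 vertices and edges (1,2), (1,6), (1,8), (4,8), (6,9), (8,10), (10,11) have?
4 (components: {1, 2, 4, 6, 8, 9, 10, 11}, {3}, {5}, {7})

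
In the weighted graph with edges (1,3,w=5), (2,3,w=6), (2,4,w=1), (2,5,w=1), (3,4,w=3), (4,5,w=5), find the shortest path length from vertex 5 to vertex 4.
2 (path: 5 -> 2 -> 4; weights 1 + 1 = 2)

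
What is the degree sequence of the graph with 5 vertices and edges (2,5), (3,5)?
[2, 1, 1, 0, 0] (degrees: deg(1)=0, deg(2)=1, deg(3)=1, deg(4)=0, deg(5)=2)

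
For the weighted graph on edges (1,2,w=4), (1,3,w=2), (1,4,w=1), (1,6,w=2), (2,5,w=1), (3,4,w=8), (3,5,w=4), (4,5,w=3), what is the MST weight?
9 (MST edges: (1,3,w=2), (1,4,w=1), (1,6,w=2), (2,5,w=1), (4,5,w=3); sum of weights 2 + 1 + 2 + 1 + 3 = 9)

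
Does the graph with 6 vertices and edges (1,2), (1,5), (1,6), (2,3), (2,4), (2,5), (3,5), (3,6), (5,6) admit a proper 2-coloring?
No (odd cycle of length 3: 6 -> 1 -> 5 -> 6)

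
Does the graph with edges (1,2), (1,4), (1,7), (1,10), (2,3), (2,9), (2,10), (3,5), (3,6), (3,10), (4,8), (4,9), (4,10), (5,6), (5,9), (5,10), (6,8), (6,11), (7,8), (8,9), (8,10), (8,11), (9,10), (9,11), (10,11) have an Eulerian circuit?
Yes (the graph is connected and all 11 vertices have even degree)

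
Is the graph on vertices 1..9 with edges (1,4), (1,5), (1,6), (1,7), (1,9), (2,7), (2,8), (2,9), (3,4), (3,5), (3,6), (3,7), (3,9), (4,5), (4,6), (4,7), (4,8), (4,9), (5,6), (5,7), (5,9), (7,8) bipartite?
No (odd cycle of length 3: 5 -> 1 -> 4 -> 5)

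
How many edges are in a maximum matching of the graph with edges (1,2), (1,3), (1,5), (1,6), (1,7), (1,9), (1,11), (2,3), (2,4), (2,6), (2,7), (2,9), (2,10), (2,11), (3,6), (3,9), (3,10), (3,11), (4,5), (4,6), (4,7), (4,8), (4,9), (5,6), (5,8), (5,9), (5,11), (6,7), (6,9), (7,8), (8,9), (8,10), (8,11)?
5 (matching: (1,6), (3,10), (4,7), (5,9), (8,11); upper bound floor(n/2) = floor(11/2) = 5)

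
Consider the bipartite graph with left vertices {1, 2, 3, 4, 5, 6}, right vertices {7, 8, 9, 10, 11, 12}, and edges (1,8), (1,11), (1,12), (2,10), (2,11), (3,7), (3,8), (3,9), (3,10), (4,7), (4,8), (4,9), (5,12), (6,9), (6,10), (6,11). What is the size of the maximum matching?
6 (matching: (1,8), (2,11), (3,10), (4,7), (5,12), (6,9); upper bound min(|L|,|R|) = min(6,6) = 6)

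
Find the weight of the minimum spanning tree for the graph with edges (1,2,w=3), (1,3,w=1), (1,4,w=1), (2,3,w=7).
5 (MST edges: (1,2,w=3), (1,3,w=1), (1,4,w=1); sum of weights 3 + 1 + 1 = 5)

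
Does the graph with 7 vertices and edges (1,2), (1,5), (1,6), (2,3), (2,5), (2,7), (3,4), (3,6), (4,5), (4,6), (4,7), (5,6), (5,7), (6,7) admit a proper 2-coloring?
No (odd cycle of length 3: 5 -> 1 -> 2 -> 5)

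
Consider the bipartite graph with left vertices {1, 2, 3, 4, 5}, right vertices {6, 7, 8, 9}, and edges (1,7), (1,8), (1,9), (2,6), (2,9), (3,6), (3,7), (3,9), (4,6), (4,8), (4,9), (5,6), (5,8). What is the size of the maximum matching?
4 (matching: (1,9), (2,6), (3,7), (4,8); upper bound min(|L|,|R|) = min(5,4) = 4)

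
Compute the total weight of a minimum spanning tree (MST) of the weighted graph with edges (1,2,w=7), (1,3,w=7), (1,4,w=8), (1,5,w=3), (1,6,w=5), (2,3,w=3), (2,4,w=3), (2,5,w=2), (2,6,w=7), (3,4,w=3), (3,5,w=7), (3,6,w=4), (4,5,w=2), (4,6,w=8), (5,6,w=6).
14 (MST edges: (1,5,w=3), (2,3,w=3), (2,5,w=2), (3,6,w=4), (4,5,w=2); sum of weights 3 + 3 + 2 + 4 + 2 = 14)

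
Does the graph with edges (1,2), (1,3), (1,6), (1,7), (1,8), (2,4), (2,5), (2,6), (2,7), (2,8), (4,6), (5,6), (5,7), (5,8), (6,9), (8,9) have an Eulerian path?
No (4 vertices have odd degree: {1, 3, 6, 7}; Eulerian path requires 0 or 2)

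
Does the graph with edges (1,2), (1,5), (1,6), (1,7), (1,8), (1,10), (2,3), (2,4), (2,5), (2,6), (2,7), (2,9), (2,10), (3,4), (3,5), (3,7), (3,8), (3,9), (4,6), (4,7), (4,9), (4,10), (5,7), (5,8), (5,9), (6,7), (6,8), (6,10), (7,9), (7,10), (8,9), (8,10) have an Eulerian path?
Yes — and in fact it has an Eulerian circuit (the graph is connected and all 10 vertices have even degree)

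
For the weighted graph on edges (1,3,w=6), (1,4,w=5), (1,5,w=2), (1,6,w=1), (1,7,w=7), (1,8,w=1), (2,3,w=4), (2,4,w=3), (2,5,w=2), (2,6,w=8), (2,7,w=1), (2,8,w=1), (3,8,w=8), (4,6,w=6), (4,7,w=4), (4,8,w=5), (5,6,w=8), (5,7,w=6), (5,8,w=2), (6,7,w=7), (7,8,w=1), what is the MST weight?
13 (MST edges: (1,5,w=2), (1,6,w=1), (1,8,w=1), (2,3,w=4), (2,4,w=3), (2,7,w=1), (2,8,w=1); sum of weights 2 + 1 + 1 + 4 + 3 + 1 + 1 = 13)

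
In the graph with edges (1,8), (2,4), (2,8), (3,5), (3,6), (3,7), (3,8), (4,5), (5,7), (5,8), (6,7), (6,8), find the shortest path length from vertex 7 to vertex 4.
2 (path: 7 -> 5 -> 4, 2 edges)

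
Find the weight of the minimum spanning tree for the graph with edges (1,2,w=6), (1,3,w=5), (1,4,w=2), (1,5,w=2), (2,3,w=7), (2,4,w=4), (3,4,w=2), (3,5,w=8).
10 (MST edges: (1,4,w=2), (1,5,w=2), (2,4,w=4), (3,4,w=2); sum of weights 2 + 2 + 4 + 2 = 10)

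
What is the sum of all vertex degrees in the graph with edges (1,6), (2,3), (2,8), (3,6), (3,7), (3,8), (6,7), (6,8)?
16 (handshake: sum of degrees = 2|E| = 2 x 8 = 16)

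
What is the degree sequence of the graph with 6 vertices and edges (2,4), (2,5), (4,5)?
[2, 2, 2, 0, 0, 0] (degrees: deg(1)=0, deg(2)=2, deg(3)=0, deg(4)=2, deg(5)=2, deg(6)=0)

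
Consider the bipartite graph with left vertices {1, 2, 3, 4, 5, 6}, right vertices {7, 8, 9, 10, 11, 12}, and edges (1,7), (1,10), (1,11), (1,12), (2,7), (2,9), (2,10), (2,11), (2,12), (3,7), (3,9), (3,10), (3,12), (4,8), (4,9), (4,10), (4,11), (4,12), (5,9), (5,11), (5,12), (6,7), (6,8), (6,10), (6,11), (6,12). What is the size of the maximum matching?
6 (matching: (1,12), (2,11), (3,10), (4,8), (5,9), (6,7); upper bound min(|L|,|R|) = min(6,6) = 6)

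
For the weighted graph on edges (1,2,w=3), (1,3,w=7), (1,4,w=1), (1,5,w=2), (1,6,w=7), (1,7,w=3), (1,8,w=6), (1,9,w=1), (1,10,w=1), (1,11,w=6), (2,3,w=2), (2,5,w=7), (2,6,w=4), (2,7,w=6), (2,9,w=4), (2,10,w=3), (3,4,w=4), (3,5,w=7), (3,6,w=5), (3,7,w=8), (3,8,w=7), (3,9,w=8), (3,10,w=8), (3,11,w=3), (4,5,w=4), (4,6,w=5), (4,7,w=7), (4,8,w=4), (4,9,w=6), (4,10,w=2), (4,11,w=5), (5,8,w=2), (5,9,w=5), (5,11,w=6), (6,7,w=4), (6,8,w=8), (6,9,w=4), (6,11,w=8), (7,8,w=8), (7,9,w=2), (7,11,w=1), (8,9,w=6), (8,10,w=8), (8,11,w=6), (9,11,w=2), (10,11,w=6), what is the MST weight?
19 (MST edges: (1,2,w=3), (1,4,w=1), (1,5,w=2), (1,9,w=1), (1,10,w=1), (2,3,w=2), (2,6,w=4), (5,8,w=2), (7,9,w=2), (7,11,w=1); sum of weights 3 + 1 + 2 + 1 + 1 + 2 + 4 + 2 + 2 + 1 = 19)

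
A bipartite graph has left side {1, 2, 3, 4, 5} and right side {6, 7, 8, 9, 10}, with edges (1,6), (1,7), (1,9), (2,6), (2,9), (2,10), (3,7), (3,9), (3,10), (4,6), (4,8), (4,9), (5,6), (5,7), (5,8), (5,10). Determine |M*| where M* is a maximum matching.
5 (matching: (1,9), (2,10), (3,7), (4,8), (5,6); upper bound min(|L|,|R|) = min(5,5) = 5)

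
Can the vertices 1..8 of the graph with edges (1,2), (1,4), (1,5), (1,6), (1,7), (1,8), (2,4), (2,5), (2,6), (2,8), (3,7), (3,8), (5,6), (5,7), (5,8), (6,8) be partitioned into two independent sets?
No (odd cycle of length 3: 4 -> 1 -> 2 -> 4)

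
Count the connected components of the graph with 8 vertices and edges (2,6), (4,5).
6 (components: {1}, {2, 6}, {3}, {4, 5}, {7}, {8})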